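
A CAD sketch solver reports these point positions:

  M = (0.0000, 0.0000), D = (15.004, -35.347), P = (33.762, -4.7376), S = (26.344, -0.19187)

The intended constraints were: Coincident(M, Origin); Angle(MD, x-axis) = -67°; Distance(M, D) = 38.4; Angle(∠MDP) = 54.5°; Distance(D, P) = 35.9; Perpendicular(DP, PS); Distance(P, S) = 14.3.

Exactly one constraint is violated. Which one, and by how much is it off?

Distance(P, S) = 14.3 — off by 5.60.

M = (0.00, 0.00) ✓; MD at -67.00° ✓; |MD| = 38.40 ✓; ∠MDP = 54.50° ✓; |DP| = 35.90 ✓; ∠(DP, PS) = 90.00° ✓; |PS| = 8.700 ✗.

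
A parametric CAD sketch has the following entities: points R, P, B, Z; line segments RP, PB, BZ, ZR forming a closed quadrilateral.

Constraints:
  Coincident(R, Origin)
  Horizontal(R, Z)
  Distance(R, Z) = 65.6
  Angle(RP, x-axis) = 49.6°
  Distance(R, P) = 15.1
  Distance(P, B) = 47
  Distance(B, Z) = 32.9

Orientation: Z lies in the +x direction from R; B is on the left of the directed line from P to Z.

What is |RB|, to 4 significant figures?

60.93

R is at the origin; R and Z share the same y with |RZ| = 65.6 and Z in +x, so Z = (65.6, 0). RP runs at 49.6° with |RP| = 15.1, so P = (9.787, 11.50). B is determined by |PB| = 47.0 and |BZ| = 32.9 together: it lies at the intersection of circle(P, 47.0) and circle(Z, 32.9). With |PZ| = 56.99, the foot of the radical line on PZ is 38.38 from P and the perpendicular offset is √(47.0² − 38.38²) = 27.13. Taking the left-of-PZ solution: B = (52.85, 30.33).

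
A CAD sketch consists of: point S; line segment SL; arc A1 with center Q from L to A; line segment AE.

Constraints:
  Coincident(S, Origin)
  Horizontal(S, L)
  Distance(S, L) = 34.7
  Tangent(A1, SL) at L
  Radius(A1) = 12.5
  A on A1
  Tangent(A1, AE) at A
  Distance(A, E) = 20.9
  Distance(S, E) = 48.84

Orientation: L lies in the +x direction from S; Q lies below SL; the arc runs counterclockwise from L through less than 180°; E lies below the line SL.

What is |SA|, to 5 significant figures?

29.364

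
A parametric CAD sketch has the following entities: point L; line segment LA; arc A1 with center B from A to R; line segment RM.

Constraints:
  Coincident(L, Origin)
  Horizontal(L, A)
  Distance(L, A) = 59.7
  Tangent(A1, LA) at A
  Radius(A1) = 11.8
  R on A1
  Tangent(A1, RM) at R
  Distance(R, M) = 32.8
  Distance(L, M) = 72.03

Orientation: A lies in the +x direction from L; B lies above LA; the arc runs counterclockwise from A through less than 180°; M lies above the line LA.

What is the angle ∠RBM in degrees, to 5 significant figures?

70.213°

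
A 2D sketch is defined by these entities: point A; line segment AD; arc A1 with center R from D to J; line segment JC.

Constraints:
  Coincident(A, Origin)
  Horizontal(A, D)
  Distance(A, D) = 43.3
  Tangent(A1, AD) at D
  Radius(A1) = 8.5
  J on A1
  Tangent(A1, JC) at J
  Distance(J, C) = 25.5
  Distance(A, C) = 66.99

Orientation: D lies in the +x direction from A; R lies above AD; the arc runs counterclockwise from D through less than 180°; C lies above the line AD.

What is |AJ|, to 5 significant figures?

51.559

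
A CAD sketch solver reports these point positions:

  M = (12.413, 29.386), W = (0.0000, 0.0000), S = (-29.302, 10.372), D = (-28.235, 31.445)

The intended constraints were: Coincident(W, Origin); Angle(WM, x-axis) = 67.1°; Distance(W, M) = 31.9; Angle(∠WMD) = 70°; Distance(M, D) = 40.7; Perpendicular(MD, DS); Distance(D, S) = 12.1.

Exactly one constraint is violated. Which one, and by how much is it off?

Distance(D, S) = 12.1 — off by 9.00.

W = (0.00, 0.00) ✓; WM at 67.10° ✓; |WM| = 31.90 ✓; ∠WMD = 70.00° ✓; |MD| = 40.70 ✓; ∠(MD, DS) = 90.00° ✓; |DS| = 21.10 ✗.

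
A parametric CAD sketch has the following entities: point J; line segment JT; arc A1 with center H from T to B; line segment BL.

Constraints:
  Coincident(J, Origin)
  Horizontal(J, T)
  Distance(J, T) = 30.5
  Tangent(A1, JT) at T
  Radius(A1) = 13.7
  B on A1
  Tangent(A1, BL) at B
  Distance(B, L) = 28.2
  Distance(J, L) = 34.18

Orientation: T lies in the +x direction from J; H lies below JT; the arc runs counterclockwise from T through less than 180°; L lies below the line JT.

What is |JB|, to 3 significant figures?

19.7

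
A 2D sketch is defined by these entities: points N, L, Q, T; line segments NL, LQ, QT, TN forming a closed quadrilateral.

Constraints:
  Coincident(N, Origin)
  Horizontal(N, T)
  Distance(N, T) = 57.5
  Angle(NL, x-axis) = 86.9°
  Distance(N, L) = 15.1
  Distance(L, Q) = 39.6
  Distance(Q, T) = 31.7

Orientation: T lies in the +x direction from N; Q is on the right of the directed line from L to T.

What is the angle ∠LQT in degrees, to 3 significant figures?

110°

Checks: |LQ| = 39.60 ✓; |QT| = 31.70 ✓.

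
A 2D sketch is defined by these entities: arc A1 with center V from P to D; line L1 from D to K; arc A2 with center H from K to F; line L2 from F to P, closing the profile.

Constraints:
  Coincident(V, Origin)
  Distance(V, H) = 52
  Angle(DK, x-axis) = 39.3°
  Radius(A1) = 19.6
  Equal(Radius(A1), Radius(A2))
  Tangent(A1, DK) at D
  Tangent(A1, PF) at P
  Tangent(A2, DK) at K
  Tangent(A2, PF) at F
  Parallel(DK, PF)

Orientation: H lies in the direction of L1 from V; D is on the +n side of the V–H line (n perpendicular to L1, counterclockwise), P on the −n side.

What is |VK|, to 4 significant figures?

55.57

Tangency of A1 to both parallel lines with radius 19.6 puts D and P at V ± 19.6·n: D = (-12.41, 15.17), P = (12.41, -15.17). Equal radii place K and F the same way about H: K = H + 19.6·n = (27.83, 48.10), F = H − 19.6·n = (52.65, 17.77). Then |VK| = |K − V| = 55.57.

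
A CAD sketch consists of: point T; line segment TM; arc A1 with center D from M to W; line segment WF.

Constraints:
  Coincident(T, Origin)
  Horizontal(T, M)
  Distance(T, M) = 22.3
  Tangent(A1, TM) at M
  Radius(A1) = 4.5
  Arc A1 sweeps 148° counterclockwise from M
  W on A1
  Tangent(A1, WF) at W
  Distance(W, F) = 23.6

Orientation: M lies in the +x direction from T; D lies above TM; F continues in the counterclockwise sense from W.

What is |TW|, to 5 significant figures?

26.048

T is at the origin; TM is horizontal with |TM| = 22.3 and M on the +x side, so M = (22.300, 0.0000). A1 meets TM tangentially, so DM is at right angles to TM, so D = M + (0, 4.5) = (22.300, 4.5000). On A1, M sits at bearing -90° from D; a 148° counterclockwise sweep puts W at bearing 58°, so W = D + 4.5·(cos 58°, sin 58°) = (24.685, 8.3162). Then |TW| = |W − T| = 26.048.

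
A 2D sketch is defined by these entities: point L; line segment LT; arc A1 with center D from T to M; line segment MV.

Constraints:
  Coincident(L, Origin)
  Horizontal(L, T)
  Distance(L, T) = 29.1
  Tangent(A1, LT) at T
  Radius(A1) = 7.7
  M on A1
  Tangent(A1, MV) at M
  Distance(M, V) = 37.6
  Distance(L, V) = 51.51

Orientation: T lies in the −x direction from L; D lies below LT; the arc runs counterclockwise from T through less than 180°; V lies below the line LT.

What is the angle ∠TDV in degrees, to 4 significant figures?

172.0°

L is at the origin; L and T share the same y with |LT| = 29.1 and T on the −x side, so T = (-29.10, 0.000). Since A1 is tangent to LT there, DT ⟂ LT, so D = T + (0, -7.7) = (-29.10, -7.700). Since DM ⟂ MV (tangency), |DV| = √(7.7² + 37.6²) = 38.38 regardless of where M sits on A1. So V lies on both circle(L, 51.51) and circle(D, 38.38); the below-LT intersection is V = (-23.75, -45.71). M is the foot of the tangent from V: M = (-36.35, -10.28).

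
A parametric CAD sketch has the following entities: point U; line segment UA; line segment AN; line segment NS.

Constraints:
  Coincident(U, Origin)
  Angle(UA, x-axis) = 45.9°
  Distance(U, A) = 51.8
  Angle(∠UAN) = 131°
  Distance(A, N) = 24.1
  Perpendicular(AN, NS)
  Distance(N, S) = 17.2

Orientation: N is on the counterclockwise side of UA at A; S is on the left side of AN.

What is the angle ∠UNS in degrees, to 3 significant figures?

56.1°

∠UAN = 131.0°, so AN runs at 45.9° + (180° − 131.0°) = 94.9° from the x-axis; with |AN| = 24.1, N = A + 24.1·(cos 94.9°, sin 94.9°) = (34.0, 61.2). AN ⟂ NS; with |NS| = 17.2 on the left of AN, S = N + 17.2·(-0.996, -0.0854) = (16.9, 59.7). Then cos ∠UNS = NU·NS / (|NU||NS|), giving 56.1°.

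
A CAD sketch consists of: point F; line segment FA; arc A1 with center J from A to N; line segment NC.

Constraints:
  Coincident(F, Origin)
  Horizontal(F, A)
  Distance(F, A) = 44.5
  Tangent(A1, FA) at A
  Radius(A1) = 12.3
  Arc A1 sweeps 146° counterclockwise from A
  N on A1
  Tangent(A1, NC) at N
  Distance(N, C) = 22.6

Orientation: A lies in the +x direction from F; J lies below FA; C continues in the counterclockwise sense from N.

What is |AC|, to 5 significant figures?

37.082

F is at the origin; FA is horizontal with |FA| = 44.5 and A on the +x side, so A = (44.500, 0.0000). A1 meets FA tangentially, so JA is at right angles to FA, so J = A + (0, -12.3) = (44.500, -12.300). On A1, A sits at bearing 90° from J; a 146° counterclockwise sweep puts N at bearing 236°, so N = J + 12.3·(cos 236°, sin 236°) = (37.622, -22.497). Since A1 is tangent to NC there, JN ⟂ NC, so NC runs along (−sin 236°, cos 236°); with |NC| = 22.6, C = (56.358, -35.135). Then |AC| = |C − A| = 37.082.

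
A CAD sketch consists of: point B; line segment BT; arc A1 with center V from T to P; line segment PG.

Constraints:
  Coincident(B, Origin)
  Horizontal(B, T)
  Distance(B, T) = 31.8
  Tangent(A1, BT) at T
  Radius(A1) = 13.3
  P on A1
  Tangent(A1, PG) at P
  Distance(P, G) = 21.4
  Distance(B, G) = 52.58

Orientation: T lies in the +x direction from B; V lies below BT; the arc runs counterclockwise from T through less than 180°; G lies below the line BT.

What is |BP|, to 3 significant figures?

31.2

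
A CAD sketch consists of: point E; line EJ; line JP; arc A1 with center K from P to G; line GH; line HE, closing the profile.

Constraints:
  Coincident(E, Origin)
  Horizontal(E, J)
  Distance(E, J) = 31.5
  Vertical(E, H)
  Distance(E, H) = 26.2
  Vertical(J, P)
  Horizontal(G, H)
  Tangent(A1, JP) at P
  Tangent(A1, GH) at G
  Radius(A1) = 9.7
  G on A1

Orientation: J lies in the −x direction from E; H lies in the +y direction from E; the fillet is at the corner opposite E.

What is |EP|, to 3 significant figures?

35.6

E is at the origin; EJ is horizontal with |EJ| = 31.5 and J on the −x side, so J = (-31.5, 0.00). E and H share the same x with |EH| = 26.2 and H on the +y side, so H = (0.00, 26.2). The virtual corner opposite E is at (-31.5, 26.2). The tangent condition forces KP to be normal to JP and the tangent condition forces KG to be normal to GH, with radius 9.7, so the center K sits 9.7 in from both sides at K = (-21.8, 16.5). That places the tangent points at P = (-31.5, 16.5) on JP and G = (-21.8, 26.2) on GH. Then |EP| = |P − E| = 35.6.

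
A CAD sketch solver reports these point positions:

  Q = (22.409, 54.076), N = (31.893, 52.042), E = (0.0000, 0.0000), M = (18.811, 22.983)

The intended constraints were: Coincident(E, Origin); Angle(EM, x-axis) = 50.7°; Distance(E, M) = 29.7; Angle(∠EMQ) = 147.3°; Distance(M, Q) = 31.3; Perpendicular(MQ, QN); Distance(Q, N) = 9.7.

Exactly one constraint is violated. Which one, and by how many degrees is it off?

Perpendicular(MQ, QN) — off by 5.50°.

E = (0.00, 0.00) ✓; EM at 50.70° ✓; |EM| = 29.70 ✓; ∠EMQ = 147.3° ✓; |MQ| = 31.30 ✓; ∠(MQ, QN) = 95.50° ✗; |QN| = 9.700 ✓.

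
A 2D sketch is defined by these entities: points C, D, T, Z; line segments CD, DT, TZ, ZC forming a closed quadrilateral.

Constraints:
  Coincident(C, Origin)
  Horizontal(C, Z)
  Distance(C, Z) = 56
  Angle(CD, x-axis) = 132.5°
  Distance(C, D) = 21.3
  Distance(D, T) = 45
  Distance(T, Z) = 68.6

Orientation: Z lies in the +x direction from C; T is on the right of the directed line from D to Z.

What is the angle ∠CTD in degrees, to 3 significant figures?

22.8°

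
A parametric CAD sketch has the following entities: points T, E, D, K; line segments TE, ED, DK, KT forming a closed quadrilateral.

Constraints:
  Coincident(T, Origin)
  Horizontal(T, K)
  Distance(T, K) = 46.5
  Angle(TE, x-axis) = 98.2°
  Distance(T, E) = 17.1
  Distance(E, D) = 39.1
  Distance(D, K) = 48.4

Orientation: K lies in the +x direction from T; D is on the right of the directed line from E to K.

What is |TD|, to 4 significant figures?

22.00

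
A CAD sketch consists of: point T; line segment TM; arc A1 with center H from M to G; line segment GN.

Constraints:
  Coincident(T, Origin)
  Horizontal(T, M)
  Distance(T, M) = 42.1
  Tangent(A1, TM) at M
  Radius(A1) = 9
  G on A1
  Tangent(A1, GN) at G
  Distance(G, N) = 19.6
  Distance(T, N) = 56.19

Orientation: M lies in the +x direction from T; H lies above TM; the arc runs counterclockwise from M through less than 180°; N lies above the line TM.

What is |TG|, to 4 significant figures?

52.05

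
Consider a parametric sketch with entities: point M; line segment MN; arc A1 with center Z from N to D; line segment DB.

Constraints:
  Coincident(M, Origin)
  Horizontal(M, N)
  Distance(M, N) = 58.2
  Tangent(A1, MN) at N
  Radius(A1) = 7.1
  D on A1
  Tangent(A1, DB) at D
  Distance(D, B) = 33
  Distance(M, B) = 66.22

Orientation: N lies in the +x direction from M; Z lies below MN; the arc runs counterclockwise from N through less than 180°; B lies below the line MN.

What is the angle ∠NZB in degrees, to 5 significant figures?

170.26°

M is at the origin; MN is horizontal with |MN| = 58.2 and N on the +x side, so N = (58.200, 0.0000). Since A1 is tangent to MN there, ZN ⟂ MN, so Z = N + (0, -7.1) = (58.200, -7.1000). Since ZD ⟂ DB (tangency), |ZB| = √(7.1² + 33.0²) = 33.755 regardless of where D sits on A1. So B lies on both circle(M, 66.22) and circle(Z, 33.755); the below-MN intersection is B = (52.492, -40.369). D is the foot of the tangent from B: D = (51.106, -7.3982).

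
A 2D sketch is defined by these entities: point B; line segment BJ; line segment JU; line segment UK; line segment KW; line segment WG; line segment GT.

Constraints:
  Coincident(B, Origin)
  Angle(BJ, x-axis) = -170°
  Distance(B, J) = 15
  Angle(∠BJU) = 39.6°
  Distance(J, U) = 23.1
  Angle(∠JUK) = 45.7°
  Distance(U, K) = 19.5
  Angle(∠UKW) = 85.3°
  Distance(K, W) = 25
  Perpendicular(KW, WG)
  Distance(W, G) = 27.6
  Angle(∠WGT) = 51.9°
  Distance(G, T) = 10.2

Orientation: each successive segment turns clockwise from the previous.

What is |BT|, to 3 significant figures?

22.6

B is at the origin; BJ runs at -170.0° with length 15.0, so J = (-14.8, -2.60). ∠BJU = 39.6° gives JU at 49.6° from the x-axis; with |JU| = 23.1, U = (0.199, 15.0). ∠JUK = 45.7° gives UK at -84.7° from the x-axis; with |UK| = 19.5, K = (2.00, -4.43). ∠UKW = 85.3° gives KW at -179° from the x-axis; with |KW| = 25.0, W = (-23.0, -4.69). The perpendicularity gives WG at right angles to KW, so WG runs at 90.6°; with |WG| = 27.6, G = (-23.3, 22.9). ∠WGT = 51.9° gives GT at -37.5° from the x-axis; with |GT| = 10.2, T = (-15.2, 16.7). Then |BT| = |T − B| = 22.6.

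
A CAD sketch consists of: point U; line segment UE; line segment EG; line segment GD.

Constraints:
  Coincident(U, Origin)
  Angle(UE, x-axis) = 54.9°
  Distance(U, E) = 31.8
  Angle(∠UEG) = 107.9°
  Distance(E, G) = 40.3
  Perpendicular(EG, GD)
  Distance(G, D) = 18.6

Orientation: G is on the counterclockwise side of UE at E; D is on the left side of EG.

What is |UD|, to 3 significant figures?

51.4

U is at the origin; UE runs at 54.9° with length 31.8, so E = 31.8·(cos 54.9°, sin 54.9°) = (18.3, 26.0). ∠UEG = 107.9°, so EG runs at 54.9° + (180° − 107.9°) = 127° from the x-axis; with |EG| = 40.3, G = E + 40.3·(cos 127°, sin 127°) = (-5.97, 58.2). EG is perpendicular to GD; with |GD| = 18.6 on the left of EG, D = G + 18.6·(-0.799, -0.602) = (-20.8, 47.0). Then |UD| = |D − U| = 51.4.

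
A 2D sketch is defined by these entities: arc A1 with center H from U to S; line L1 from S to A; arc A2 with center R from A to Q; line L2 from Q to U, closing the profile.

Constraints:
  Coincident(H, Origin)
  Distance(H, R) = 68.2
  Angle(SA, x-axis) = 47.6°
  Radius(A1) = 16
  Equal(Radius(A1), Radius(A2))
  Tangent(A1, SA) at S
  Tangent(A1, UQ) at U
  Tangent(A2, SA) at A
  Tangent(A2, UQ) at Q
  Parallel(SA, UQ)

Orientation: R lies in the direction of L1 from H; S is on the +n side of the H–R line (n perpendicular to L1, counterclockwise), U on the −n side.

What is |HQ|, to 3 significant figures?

70.1

Tangency of A1 to both parallel lines with radius 16.0 puts S and U at H ± 16.0·n: S = (-11.8, 10.8), U = (11.8, -10.8). Equal radii place A and Q the same way about R: A = R + 16.0·n = (34.2, 61.2), Q = R − 16.0·n = (57.8, 39.6). Then |HQ| = |Q − H| = 70.1.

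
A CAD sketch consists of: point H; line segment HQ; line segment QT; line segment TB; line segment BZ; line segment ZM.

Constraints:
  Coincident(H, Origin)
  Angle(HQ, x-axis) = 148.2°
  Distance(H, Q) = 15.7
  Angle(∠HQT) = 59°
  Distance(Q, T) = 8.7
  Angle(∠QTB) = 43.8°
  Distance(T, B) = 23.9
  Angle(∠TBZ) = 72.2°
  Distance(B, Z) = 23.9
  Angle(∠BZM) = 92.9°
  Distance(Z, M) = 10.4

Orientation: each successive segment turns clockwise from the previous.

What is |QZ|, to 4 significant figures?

19.66

H is at the origin; HQ runs at 148.2° with length 15.7, so Q = (-13.34, 8.273). ∠HQT = 59.0° gives QT at 27.20° from the x-axis; with |QT| = 8.7, T = (-5.605, 12.25). ∠QTB = 43.8° gives TB at -109.0° from the x-axis; with |TB| = 23.9, B = (-13.39, -10.35). ∠TBZ = 72.2° gives BZ at 143.2° from the x-axis; with |BZ| = 23.9, Z = (-32.52, 3.969). Then |QZ| = |Z − Q| = 19.66.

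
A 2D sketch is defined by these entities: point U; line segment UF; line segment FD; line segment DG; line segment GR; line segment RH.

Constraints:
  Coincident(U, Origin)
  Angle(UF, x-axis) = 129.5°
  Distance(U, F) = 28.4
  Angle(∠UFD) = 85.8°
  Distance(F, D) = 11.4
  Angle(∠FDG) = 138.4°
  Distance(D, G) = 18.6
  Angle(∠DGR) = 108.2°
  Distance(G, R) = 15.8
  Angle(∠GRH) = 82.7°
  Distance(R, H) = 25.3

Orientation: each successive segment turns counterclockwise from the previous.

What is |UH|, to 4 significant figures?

15.17

∠DGR = 108.2° gives GR at -22.90° from the x-axis; with |GR| = 15.8, R = (-13.28, -10.65). ∠GRH = 82.7° gives RH at 74.40° from the x-axis; with |RH| = 25.3, H = (-6.472, 13.72). Then |UH| = |H − U| = 15.17.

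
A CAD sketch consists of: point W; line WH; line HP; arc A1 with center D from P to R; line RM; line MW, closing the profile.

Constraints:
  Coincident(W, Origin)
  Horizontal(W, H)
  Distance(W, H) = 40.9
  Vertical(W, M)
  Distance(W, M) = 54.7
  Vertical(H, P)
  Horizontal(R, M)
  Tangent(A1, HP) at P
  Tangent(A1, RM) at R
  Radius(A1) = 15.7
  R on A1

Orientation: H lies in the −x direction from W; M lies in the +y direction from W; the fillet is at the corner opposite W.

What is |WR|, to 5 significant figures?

60.226

The virtual corner opposite W is at (-40.900, 54.700). Tangency of A1 to HP means the radius DP is perpendicular to HP and the tangent condition forces DR to be normal to RM, with radius 15.7, so the center D sits 15.7 in from both sides at D = (-25.200, 39.000). That places the tangent points at P = (-40.900, 39.000) on HP and R = (-25.200, 54.700) on RM. Then |WR| = |R − W| = 60.226.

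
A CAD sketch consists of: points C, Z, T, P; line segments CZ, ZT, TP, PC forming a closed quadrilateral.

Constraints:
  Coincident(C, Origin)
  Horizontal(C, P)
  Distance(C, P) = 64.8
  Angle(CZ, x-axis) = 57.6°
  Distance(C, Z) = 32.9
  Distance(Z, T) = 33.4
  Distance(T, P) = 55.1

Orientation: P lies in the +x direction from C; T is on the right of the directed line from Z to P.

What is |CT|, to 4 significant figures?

10.97

Checks: |ZT| = 33.40 ✓; |TP| = 55.10 ✓.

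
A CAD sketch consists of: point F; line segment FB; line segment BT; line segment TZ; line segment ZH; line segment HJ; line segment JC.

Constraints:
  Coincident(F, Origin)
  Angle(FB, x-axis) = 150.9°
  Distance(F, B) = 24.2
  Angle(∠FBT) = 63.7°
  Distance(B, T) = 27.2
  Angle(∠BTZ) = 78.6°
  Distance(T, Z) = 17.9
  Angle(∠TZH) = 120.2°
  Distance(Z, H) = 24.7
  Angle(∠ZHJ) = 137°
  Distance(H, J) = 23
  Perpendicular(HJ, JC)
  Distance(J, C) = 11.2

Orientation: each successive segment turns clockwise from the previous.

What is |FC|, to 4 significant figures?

31.15

F is at the origin; FB runs at 150.9° with length 24.2, so B = (-21.15, 11.77). ∠FBT = 63.7° gives BT at 34.60° from the x-axis; with |BT| = 27.2, T = (1.244, 27.21). ∠BTZ = 78.6° gives TZ at -66.80° from the x-axis; with |TZ| = 17.9, Z = (8.296, 10.76). ∠TZH = 120.2° gives ZH at -126.6° from the x-axis; with |ZH| = 24.7, H = (-6.431, -9.067). ∠ZHJ = 137.0° gives HJ at -169.6° from the x-axis; with |HJ| = 23.0, J = (-29.05, -13.22). HJ is perpendicular to JC, so JC runs at 100.4°; with |JC| = 11.2, C = (-31.08, -2.203). Then |FC| = |C − F| = 31.15.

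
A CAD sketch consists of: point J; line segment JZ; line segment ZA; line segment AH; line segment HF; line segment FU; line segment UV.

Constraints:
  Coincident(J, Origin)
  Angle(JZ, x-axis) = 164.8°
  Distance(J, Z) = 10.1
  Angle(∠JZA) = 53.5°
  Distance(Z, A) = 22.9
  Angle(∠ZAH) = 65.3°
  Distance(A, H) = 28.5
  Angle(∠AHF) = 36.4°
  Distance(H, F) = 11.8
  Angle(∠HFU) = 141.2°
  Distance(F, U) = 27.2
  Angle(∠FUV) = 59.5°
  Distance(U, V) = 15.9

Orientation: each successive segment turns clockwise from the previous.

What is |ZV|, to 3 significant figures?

29.7

J is at the origin; JZ runs at 164.8° with length 10.1, so Z = (-9.75, 2.65). ∠JZA = 53.5° gives ZA at 38.3° from the x-axis; with |ZA| = 22.9, A = (8.22, 16.8). ∠ZAH = 65.3° gives AH at -76.4° from the x-axis; with |AH| = 28.5, H = (14.9, -10.9). ∠AHF = 36.4° gives HF at 140° from the x-axis; with |HF| = 11.8, F = (5.89, -3.27). ∠HFU = 141.2° gives FU at 101° from the x-axis; with |FU| = 27.2, U = (0.604, 23.4). ∠FUV = 59.5° gives UV at -19.3° from the x-axis; with |UV| = 15.9, V = (15.6, 18.2). Then |ZV| = |V − Z| = 29.7.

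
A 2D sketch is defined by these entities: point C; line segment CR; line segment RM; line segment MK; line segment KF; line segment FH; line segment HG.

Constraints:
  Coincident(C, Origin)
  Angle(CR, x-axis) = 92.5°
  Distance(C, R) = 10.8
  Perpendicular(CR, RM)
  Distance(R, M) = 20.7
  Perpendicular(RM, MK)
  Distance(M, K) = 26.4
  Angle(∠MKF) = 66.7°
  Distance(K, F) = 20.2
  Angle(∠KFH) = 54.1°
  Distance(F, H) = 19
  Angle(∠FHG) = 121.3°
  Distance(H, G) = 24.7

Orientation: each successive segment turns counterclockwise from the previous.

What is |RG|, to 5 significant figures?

45.094

∠KFH = 54.1° gives FH at 151.70° from the x-axis; with |FH| = 19.0, H = (-18.542, 1.3113). ∠FHG = 121.3° gives HG at -149.60° from the x-axis; with |HG| = 24.7, G = (-39.847, -11.188). Then |RG| = |G − R| = 45.094.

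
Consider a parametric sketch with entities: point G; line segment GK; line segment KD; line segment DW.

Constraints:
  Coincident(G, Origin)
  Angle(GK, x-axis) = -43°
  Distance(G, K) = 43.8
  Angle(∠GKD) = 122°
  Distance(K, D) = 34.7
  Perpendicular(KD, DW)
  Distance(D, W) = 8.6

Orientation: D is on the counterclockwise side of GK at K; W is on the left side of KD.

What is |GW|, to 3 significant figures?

64.6

G is at the origin; GK runs at -43.0° with length 43.8, so K = 43.8·(cos -43.0°, sin -43.0°) = (32.0, -29.9). ∠GKD = 122.0°, so KD runs at -43.0° + (180° − 122.0°) = 15.0° from the x-axis; with |KD| = 34.7, D = K + 34.7·(cos 15.0°, sin 15.0°) = (65.6, -20.9). KD ⟂ DW; with |DW| = 8.6 on the left of KD, W = D + 8.6·(-0.259, 0.966) = (63.3, -12.6). Then |GW| = |W − G| = 64.6.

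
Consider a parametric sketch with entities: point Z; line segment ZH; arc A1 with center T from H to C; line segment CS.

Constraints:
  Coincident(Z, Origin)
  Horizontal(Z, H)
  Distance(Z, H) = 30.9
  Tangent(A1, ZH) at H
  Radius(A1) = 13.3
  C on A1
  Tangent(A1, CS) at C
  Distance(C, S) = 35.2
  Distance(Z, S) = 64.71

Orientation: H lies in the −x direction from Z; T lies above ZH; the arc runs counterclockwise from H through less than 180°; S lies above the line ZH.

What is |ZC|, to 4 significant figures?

29.59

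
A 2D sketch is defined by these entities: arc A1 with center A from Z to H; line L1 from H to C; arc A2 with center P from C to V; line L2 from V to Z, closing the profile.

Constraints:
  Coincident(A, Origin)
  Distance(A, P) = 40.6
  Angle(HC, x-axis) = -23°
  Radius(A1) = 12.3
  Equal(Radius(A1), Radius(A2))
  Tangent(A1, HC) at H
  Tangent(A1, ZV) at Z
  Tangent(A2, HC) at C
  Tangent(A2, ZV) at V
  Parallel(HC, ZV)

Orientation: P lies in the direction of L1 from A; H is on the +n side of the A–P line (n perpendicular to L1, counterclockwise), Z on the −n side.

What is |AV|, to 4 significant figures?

42.42

The slot axis is L1's direction at -23.0°, so u = (cos -23.0°, sin -23.0°) = (0.9205, -0.3907) and n = (−sin -23.0°, cos -23.0°) = (0.3907, 0.9205). A is at the origin and P lies 40.6 along u from A, so P = 40.6·u = (37.37, -15.86). Tangency of A1 to both parallel lines with radius 12.3 puts H and Z at A ± 12.3·n: H = (4.806, 11.32), Z = (-4.806, -11.32). Equal radii place C and V the same way about P: C = P + 12.3·n = (42.18, -4.541), V = P − 12.3·n = (32.57, -27.19). Then |AV| = |V − A| = 42.42.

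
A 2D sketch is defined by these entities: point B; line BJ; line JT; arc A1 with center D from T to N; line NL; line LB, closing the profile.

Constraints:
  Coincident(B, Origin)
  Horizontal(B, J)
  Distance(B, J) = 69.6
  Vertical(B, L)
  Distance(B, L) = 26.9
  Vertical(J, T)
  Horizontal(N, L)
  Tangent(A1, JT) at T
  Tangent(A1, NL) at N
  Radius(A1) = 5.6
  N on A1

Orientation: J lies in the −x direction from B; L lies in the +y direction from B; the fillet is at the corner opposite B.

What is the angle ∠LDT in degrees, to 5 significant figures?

175.00°

The virtual corner opposite B is at (-69.600, 26.900). Since A1 is tangent to JT there, DT ⟂ JT and since A1 is tangent to NL there, DN ⟂ NL, with radius 5.6, so the center D sits 5.6 in from both sides at D = (-64.000, 21.300). That places the tangent points at T = (-69.600, 21.300) on JT and N = (-64.000, 26.900) on NL. Then cos ∠LDT = DL·DT / (|DL||DT|), giving 175.00°.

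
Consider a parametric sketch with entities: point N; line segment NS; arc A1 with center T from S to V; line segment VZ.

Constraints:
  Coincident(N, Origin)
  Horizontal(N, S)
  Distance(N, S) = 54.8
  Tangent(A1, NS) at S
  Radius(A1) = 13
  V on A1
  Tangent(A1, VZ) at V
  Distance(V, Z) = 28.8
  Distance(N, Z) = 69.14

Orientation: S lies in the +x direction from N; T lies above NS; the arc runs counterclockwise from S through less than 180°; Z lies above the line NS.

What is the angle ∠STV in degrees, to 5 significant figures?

117.77°

N is at the origin; N and S share the same y with |NS| = 54.8 and S on the +x side, so S = (54.800, 0.0000). Since A1 is tangent to NS there, TS ⟂ NS, so T = S + (0, 13) = (54.800, 13.000). Since TV ⟂ VZ (tangency), |TZ| = √(13.0² + 28.8²) = 31.598 regardless of where V sits on A1. So Z lies on both circle(N, 69.14) and circle(T, 31.598); the above-NS intersection is Z = (52.882, 44.540). V is the foot of the tangent from Z: V = (66.302, 19.058).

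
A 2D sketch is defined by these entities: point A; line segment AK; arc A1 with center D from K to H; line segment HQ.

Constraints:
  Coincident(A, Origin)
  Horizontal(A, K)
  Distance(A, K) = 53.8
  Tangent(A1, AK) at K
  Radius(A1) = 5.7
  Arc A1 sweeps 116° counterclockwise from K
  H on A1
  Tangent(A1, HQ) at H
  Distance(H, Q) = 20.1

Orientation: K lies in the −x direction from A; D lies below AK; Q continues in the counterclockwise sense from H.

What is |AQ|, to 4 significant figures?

56.58

A is at the origin; A and K share the same y with |AK| = 53.8 and K on the −x side, so K = (-53.80, 0.000). A1 meets AK tangentially, so DK is at right angles to AK, so D = K + (0, -5.7) = (-53.80, -5.700). On A1, K sits at bearing 90° from D; a 116° counterclockwise sweep puts H at bearing 206°, so H = D + 5.7·(cos 206°, sin 206°) = (-58.92, -8.199). A1 meets HQ tangentially, so DH is at right angles to HQ, so HQ runs along (−sin 206°, cos 206°); with |HQ| = 20.1, Q = (-50.11, -26.26). Then |AQ| = |Q − A| = 56.58.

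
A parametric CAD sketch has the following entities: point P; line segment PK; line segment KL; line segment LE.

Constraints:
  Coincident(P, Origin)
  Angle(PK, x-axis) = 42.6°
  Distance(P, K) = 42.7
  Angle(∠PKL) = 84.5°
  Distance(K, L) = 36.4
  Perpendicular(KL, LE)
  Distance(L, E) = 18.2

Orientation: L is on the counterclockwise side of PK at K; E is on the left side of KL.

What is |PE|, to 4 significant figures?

40.43

P is at the origin; PK runs at 42.6° with length 42.7, so K = 42.7·(cos 42.6°, sin 42.6°) = (31.43, 28.90). ∠PKL = 84.5°, so KL runs at 42.6° + (180° − 84.5°) = 138.1° from the x-axis; with |KL| = 36.4, L = K + 36.4·(cos 138.1°, sin 138.1°) = (4.338, 53.21). The perpendicularity gives LE at right angles to KL; with |LE| = 18.2 on the left of KL, E = L + 18.2·(-0.6678, -0.7443) = (-7.816, 39.67). Then |PE| = |E − P| = 40.43.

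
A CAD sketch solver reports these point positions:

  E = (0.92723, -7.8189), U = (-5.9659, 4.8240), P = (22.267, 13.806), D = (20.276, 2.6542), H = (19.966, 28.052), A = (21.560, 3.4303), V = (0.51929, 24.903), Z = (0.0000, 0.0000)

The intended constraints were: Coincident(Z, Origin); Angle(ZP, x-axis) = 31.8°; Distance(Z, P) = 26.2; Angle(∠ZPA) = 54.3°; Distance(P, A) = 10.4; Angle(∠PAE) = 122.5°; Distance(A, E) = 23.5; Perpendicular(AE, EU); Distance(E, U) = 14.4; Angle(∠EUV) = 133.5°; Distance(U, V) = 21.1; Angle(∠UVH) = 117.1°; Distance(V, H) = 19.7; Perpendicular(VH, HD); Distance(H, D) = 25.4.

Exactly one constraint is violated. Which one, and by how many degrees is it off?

Perpendicular(VH, HD) — off by 8.50°.

Z = (0.00, 0.00) ✓; ZP at 31.80° ✓; |ZP| = 26.20 ✓; ∠ZPA = 54.30° ✓; |PA| = 10.40 ✓; ∠PAE = 122.5° ✓; |AE| = 23.50 ✓; ∠(AE, EU) = 90.00° ✓; |EU| = 14.40 ✓; ∠EUV = 133.5° ✓; |UV| = 21.10 ✓; ∠UVH = 117.1° ✓; |VH| = 19.70 ✓; ∠(VH, HD) = 98.50° ✗; |HD| = 25.40 ✓.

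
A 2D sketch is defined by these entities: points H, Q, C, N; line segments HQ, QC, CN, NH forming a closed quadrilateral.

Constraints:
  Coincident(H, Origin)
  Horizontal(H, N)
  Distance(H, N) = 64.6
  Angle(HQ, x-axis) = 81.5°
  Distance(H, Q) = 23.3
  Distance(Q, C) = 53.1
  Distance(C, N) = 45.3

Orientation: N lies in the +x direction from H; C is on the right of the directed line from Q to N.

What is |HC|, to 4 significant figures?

36.34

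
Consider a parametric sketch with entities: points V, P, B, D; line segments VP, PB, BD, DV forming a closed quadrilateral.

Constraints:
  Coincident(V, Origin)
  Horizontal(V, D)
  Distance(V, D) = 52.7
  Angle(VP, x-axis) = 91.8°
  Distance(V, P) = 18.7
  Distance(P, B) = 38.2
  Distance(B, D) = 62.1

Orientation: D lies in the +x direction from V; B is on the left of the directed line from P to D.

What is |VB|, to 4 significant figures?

54.99

V is at the origin; V and D share the same y with |VD| = 52.7 and D in +x, so D = (52.7, 0). VP runs at 91.8° with |VP| = 18.7, so P = (-0.5874, 18.69). B is determined by |PB| = 38.2 and |BD| = 62.1 together: it lies at the intersection of circle(P, 38.2) and circle(D, 62.1). With |PD| = 56.47, the foot of the radical line on PD is 7.010 from P and the perpendicular offset is √(38.2² − 7.010²) = 37.55. Taking the left-of-PD solution: B = (18.46, 51.81).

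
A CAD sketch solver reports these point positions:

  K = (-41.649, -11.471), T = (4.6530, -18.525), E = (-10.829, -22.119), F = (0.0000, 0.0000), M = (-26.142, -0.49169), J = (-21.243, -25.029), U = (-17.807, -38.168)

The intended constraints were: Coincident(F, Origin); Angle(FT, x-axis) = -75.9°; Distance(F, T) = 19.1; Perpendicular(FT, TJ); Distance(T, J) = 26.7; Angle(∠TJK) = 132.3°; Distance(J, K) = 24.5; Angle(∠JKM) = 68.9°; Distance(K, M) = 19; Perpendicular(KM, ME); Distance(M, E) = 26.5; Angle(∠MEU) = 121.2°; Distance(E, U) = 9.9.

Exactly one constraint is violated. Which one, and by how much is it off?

Distance(E, U) = 9.9 — off by 7.60.

F = (0.00, 0.00) ✓; FT at -75.90° ✓; |FT| = 19.10 ✓; ∠(FT, TJ) = 90.00° ✓; |TJ| = 26.70 ✓; ∠TJK = 132.3° ✓; |JK| = 24.50 ✓; ∠JKM = 68.90° ✓; |KM| = 19.00 ✓; ∠(KM, ME) = 90.00° ✓; |ME| = 26.50 ✓; ∠MEU = 121.2° ✓; |EU| = 17.50 ✗.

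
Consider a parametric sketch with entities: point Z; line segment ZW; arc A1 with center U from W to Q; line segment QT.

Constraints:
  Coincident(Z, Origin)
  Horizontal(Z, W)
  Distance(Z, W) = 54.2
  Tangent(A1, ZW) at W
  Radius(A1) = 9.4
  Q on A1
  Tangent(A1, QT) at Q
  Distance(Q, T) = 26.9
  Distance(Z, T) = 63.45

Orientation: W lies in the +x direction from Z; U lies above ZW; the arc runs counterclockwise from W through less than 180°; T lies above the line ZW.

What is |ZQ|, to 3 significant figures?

64.1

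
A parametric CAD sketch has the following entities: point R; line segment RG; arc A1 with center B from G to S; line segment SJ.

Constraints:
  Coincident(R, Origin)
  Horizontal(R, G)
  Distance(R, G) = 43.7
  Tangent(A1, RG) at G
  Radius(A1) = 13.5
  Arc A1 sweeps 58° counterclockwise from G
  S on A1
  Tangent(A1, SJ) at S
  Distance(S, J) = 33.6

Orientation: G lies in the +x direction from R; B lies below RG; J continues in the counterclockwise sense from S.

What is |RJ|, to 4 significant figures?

37.72

R is at the origin; RG is horizontal with |RG| = 43.7 and G on the +x side, so G = (43.70, 0.000). Since A1 is tangent to RG there, BG ⟂ RG, so B = G + (0, -13.5) = (43.70, -13.50). On A1, G sits at bearing 90° from B; a 58° counterclockwise sweep puts S at bearing 148°, so S = B + 13.5·(cos 148°, sin 148°) = (32.25, -6.346). Tangency of A1 to SJ means the radius BS is perpendicular to SJ, so SJ runs along (−sin 148°, cos 148°); with |SJ| = 33.6, J = (14.45, -34.84). Then |RJ| = |J − R| = 37.72.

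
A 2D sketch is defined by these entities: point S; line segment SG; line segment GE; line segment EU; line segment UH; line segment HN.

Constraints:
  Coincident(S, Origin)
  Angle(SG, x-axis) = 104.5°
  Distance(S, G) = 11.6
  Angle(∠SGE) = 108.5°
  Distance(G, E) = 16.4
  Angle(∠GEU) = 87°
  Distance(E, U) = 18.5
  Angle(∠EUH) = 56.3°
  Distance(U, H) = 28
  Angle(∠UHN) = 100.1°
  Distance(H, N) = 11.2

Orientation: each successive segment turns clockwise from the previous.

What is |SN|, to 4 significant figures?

19.35

S is at the origin; SG runs at 104.5° with length 11.6, so G = (-2.904, 11.23). ∠SGE = 108.5° gives GE at 33.00° from the x-axis; with |GE| = 16.4, E = (10.85, 20.16). ∠GEU = 87.0° gives EU at -60.00° from the x-axis; with |EU| = 18.5, U = (20.10, 4.141). ∠EUH = 56.3° gives UH at 176.3° from the x-axis; with |UH| = 28.0, H = (-7.842, 5.948). ∠UHN = 100.1° gives HN at 96.40° from the x-axis; with |HN| = 11.2, N = (-9.090, 17.08). Then |SN| = |N − S| = 19.35.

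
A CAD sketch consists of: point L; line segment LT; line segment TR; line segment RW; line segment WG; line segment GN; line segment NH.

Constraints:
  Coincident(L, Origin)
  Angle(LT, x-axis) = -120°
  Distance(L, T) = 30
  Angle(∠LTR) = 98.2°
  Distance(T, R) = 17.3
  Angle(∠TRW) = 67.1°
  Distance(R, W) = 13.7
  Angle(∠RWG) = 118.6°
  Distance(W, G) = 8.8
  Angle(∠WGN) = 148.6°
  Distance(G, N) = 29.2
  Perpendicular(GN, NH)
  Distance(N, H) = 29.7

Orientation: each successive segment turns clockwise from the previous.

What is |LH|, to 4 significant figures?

55.94

L is at the origin; LT runs at -120.0° with length 30.0, so T = (-15.00, -25.98). ∠LTR = 98.2° gives TR at 158.2° from the x-axis; with |TR| = 17.3, R = (-31.06, -19.56). ∠TRW = 67.1° gives RW at 45.30° from the x-axis; with |RW| = 13.7, W = (-21.43, -9.818). ∠RWG = 118.6° gives WG at -16.10° from the x-axis; with |WG| = 8.8, G = (-12.97, -12.26). ∠WGN = 148.6° gives GN at -47.50° from the x-axis; with |GN| = 29.2, N = (6.756, -33.79). GN is perpendicular to NH, so NH runs at -137.5°; with |NH| = 29.7, H = (-15.14, -53.85). Then |LH| = |H − L| = 55.94.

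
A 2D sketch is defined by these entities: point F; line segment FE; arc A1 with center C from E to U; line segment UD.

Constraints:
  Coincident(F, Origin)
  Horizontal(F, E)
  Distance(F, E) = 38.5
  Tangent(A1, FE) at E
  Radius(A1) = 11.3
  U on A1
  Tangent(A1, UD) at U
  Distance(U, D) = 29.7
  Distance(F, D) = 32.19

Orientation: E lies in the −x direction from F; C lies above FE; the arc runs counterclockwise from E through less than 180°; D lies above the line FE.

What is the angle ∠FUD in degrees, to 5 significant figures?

65.818°

F is at the origin; FE is horizontal with |FE| = 38.5 and E on the −x side, so E = (-38.500, 0.0000). Tangency of A1 to FE means the radius CE is perpendicular to FE, so C = E + (0, 11.3) = (-38.500, 11.300). Since CU ⟂ UD (tangency), |CD| = √(11.3² + 29.7²) = 31.777 regardless of where U sits on A1. So D lies on both circle(F, 32.19) and circle(C, 31.777); the above-FE intersection is D = (-12.551, 29.642). U is the foot of the tangent from D: U = (-29.122, 4.9951).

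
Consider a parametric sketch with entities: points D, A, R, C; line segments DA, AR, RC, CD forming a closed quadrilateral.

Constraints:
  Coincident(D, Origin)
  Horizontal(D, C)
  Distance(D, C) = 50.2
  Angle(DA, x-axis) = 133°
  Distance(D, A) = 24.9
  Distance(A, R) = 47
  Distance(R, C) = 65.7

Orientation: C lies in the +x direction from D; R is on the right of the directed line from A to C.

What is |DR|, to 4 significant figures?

29.59

Checks: |AR| = 47.00 ✓; |RC| = 65.70 ✓.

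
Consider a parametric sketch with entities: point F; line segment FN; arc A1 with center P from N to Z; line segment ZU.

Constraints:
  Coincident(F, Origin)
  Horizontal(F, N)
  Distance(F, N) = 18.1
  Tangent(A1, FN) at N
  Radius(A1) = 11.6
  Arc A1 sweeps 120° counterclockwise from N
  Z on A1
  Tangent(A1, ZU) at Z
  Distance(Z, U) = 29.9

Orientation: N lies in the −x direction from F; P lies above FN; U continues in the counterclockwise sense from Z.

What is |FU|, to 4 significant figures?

49.03

F is at the origin; FN is horizontal with |FN| = 18.1 and N on the −x side, so N = (-18.10, 0.000). The tangent condition forces PN to be normal to FN, so P = N + (0, 11.6) = (-18.10, 11.60). On A1, N sits at bearing -90° from P; a 120° counterclockwise sweep puts Z at bearing 30°, so Z = P + 11.6·(cos 30°, sin 30°) = (-8.054, 17.40). A1 meets ZU tangentially, so PZ is at right angles to ZU, so ZU runs along (−sin 30°, cos 30°); with |ZU| = 29.9, U = (-23.00, 43.29). Then |FU| = |U − F| = 49.03.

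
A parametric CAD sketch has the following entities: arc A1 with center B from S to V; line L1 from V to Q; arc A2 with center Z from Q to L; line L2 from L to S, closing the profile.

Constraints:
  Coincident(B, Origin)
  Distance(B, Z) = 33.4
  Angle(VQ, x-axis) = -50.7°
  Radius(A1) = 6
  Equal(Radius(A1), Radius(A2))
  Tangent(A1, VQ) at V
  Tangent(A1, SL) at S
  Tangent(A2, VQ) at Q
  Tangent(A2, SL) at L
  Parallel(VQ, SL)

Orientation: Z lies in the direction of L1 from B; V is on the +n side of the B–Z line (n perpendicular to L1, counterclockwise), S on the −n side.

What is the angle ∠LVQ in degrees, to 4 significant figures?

19.76°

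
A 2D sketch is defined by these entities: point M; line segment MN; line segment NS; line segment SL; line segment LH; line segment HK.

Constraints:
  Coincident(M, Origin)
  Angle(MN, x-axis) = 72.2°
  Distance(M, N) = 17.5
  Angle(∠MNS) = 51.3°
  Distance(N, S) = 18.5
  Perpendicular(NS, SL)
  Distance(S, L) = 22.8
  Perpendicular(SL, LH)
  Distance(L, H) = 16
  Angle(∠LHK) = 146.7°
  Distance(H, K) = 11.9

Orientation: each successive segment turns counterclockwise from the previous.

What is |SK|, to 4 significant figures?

30.62

SL ⟂ LH, so LH runs at 20.90°; with |LH| = 16.0, H = (11.15, -5.529). ∠LHK = 146.7° gives HK at 54.20° from the x-axis; with |HK| = 11.9, K = (18.11, 4.122). Then |SK| = |K − S| = 30.62.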